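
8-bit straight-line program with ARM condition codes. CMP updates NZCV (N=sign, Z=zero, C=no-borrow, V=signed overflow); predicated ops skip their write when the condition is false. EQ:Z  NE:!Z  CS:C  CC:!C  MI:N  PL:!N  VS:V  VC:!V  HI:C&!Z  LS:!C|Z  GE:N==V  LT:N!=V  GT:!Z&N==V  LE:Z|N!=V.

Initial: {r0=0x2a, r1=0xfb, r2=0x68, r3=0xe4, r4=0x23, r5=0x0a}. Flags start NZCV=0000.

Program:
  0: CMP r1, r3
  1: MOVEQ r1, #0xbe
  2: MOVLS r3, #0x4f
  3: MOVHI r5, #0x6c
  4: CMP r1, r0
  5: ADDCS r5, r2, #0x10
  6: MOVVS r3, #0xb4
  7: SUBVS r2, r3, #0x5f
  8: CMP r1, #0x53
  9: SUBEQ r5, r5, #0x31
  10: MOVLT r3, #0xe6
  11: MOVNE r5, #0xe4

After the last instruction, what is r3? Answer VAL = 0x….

VAL = 0xe6

0: ✓ CMP  NZCV=0010
1: · MOVEQ
2: · MOVLS
3: ✓ MOVHI  r5←0x6c
4: ✓ CMP  NZCV=1010
5: ✓ ADDCS  r5←0x78
6: · MOVVS
7: · SUBVS
8: ✓ CMP  NZCV=1010
9: · SUBEQ
10: ✓ MOVLT  r3←0xe6
11: ✓ MOVNE  r5←0xe4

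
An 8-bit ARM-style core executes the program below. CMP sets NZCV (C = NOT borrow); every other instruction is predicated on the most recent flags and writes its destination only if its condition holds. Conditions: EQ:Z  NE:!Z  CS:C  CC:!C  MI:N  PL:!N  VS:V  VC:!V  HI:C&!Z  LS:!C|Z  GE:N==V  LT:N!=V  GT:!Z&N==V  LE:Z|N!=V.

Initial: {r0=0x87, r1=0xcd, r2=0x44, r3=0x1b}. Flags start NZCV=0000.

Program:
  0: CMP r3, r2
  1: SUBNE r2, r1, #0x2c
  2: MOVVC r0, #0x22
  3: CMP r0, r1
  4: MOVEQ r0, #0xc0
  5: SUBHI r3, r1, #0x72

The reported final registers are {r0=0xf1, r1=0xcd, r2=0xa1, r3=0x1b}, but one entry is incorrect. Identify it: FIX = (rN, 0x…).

FIX = (r0, 0x22)

0: ✓ CMP  NZCV=1000
1: ✓ SUBNE  r2←0xa1
2: ✓ MOVVC  r0←0x22
3: ✓ CMP  NZCV=0000
4: · MOVEQ
5: · SUBHI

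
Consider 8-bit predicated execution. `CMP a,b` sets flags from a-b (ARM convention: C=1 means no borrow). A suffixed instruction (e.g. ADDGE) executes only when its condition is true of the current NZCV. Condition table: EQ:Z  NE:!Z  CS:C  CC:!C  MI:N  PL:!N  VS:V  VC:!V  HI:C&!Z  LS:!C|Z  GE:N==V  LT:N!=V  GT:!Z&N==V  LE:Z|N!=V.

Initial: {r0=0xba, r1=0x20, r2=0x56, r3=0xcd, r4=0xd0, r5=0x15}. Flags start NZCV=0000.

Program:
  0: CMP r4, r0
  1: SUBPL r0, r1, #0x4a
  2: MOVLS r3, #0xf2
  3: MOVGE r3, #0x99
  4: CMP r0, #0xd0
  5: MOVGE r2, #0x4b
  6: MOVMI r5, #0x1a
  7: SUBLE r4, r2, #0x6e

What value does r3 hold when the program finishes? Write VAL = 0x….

VAL = 0x99

0: ✓ CMP  NZCV=0010
1: ✓ SUBPL  r0←0xd6
2: · MOVLS
3: ✓ MOVGE  r3←0x99
4: ✓ CMP  NZCV=0010
5: ✓ MOVGE  r2←0x4b
6: · MOVMI
7: · SUBLE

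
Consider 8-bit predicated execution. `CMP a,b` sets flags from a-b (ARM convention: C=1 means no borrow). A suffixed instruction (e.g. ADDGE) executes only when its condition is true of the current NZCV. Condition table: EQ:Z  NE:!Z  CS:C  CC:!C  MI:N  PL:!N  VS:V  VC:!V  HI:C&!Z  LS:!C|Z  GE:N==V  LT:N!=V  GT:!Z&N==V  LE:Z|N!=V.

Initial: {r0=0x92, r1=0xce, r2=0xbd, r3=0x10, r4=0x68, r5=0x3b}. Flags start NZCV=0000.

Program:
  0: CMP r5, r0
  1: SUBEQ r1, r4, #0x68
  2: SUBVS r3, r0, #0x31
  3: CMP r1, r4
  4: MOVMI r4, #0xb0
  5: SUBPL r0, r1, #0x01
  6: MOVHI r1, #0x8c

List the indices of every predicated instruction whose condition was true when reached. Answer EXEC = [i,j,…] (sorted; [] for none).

EXEC = [2,5,6]

0: ✓ CMP  NZCV=1001
1: · SUBEQ
2: ✓ SUBVS  r3←0x61
3: ✓ CMP  NZCV=0011
4: · MOVMI
5: ✓ SUBPL  r0←0xcd
6: ✓ MOVHI  r1←0x8c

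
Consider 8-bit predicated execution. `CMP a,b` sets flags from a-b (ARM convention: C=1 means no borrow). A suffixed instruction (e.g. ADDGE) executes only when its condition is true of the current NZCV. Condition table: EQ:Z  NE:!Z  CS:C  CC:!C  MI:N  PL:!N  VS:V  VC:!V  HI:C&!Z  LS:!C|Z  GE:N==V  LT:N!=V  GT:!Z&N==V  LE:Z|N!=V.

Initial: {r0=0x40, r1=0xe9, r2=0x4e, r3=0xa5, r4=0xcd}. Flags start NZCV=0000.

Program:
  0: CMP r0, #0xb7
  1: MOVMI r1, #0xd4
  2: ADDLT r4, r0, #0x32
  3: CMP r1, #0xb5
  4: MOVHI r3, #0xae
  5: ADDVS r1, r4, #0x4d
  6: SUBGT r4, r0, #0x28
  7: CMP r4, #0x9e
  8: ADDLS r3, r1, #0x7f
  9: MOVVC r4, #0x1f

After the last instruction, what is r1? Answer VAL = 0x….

VAL = 0xd4

0: ✓ CMP  NZCV=1001
1: ✓ MOVMI  r1←0xd4
2: · ADDLT
3: ✓ CMP  NZCV=0010
4: ✓ MOVHI  r3←0xae
5: · ADDVS
6: ✓ SUBGT  r4←0x18
7: ✓ CMP  NZCV=0000
8: ✓ ADDLS  r3←0x53
9: ✓ MOVVC  r4←0x1f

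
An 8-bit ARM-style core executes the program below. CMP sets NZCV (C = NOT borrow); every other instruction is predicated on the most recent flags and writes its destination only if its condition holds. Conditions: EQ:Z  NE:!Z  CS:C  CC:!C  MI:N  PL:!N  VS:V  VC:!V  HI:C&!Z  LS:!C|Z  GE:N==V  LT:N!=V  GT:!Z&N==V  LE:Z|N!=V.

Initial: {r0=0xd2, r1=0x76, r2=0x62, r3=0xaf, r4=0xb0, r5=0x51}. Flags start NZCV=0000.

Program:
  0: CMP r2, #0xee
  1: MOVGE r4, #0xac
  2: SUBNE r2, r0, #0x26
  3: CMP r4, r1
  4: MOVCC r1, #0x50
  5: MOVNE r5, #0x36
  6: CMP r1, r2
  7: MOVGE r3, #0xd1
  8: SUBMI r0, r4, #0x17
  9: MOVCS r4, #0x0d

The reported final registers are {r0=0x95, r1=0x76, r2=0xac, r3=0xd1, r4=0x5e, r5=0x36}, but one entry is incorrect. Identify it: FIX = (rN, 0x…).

FIX = (r4, 0xac)

[0] flags=0000 → (cmp)
[1] flags=0000 GE?T → r4=0xac
[2] flags=0000 NE?T → r2=0xac
[3] flags=0011 → (cmp)
[4] flags=0011 CC?F → skip
[5] flags=0011 NE?T → r5=0x36
[6] flags=1001 → (cmp)
[7] flags=1001 GE?T → r3=0xd1
[8] flags=1001 MI?T → r0=0x95
[9] flags=1001 CS?F → skip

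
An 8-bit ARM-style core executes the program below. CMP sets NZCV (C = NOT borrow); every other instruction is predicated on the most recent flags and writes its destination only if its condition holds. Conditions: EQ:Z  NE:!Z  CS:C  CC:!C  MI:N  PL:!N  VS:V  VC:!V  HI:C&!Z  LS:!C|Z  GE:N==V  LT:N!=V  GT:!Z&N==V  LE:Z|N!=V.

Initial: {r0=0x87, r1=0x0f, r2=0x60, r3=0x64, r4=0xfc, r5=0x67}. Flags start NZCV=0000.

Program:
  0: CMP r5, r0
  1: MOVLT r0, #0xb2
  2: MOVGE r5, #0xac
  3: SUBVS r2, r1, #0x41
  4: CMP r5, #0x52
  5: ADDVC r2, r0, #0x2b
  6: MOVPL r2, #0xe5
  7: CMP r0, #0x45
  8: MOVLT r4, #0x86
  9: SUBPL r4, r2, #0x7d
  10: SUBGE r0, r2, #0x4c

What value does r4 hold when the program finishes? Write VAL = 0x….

VAL = 0x68

[0] flags=1001 → (cmp)
[1] flags=1001 LT?F → skip
[2] flags=1001 GE?T → r5=0xac
[3] flags=1001 VS?T → r2=0xce
[4] flags=0011 → (cmp)
[5] flags=0011 VC?F → skip
[6] flags=0011 PL?T → r2=0xe5
[7] flags=0011 → (cmp)
[8] flags=0011 LT?T → r4=0x86
[9] flags=0011 PL?T → r4=0x68
[10] flags=0011 GE?F → skip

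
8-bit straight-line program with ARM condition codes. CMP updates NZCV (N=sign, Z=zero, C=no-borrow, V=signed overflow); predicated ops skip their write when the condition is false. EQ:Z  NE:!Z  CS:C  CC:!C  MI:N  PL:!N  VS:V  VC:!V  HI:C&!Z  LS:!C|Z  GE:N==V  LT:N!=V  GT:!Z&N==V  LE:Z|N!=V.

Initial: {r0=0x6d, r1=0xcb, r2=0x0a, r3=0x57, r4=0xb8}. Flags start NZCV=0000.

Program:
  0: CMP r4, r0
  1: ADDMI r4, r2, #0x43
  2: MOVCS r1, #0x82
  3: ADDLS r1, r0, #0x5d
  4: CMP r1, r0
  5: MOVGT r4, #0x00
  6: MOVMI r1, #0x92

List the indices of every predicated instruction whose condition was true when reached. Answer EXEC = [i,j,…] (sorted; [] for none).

0: ✓ CMP  NZCV=0011
1: · ADDMI
2: ✓ MOVCS  r1←0x82
3: · ADDLS
4: ✓ CMP  NZCV=0011
5: · MOVGT
6: · MOVMI

EXEC = [2]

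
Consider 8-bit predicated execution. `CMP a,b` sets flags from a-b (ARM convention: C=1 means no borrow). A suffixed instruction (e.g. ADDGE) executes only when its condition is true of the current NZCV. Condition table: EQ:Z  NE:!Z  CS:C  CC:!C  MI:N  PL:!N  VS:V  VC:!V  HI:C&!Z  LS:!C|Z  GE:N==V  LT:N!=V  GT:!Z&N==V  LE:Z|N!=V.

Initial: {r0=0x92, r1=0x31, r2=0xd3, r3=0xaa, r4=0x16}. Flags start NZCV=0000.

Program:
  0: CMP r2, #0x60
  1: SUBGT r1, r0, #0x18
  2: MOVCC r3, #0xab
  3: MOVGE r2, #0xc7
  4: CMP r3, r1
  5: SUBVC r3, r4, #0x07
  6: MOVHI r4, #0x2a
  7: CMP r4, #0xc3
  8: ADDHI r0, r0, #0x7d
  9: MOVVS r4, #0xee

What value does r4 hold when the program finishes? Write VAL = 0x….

VAL = 0x2a

[0] flags=0011 → (cmp)
[1] flags=0011 GT?F → skip
[2] flags=0011 CC?F → skip
[3] flags=0011 GE?F → skip
[4] flags=0011 → (cmp)
[5] flags=0011 VC?F → skip
[6] flags=0011 HI?T → r4=0x2a
[7] flags=0000 → (cmp)
[8] flags=0000 HI?F → skip
[9] flags=0000 VS?F → skip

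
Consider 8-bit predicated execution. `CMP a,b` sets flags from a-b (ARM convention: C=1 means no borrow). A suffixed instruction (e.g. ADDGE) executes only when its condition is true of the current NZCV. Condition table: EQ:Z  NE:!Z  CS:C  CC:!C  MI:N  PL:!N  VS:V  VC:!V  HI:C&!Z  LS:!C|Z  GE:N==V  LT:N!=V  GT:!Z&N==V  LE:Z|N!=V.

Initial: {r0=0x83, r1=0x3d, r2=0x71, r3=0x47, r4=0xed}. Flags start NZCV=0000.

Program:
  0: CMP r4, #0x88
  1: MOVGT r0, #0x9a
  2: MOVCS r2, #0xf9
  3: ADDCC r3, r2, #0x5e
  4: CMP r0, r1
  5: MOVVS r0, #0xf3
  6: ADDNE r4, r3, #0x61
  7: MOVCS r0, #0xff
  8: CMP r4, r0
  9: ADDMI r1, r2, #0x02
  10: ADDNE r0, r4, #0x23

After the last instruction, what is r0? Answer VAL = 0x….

[0] flags=0010 → (cmp)
[1] flags=0010 GT?T → r0=0x9a
[2] flags=0010 CS?T → r2=0xf9
[3] flags=0010 CC?F → skip
[4] flags=0011 → (cmp)
[5] flags=0011 VS?T → r0=0xf3
[6] flags=0011 NE?T → r4=0xa8
[7] flags=0011 CS?T → r0=0xff
[8] flags=1000 → (cmp)
[9] flags=1000 MI?T → r1=0xfb
[10] flags=1000 NE?T → r0=0xcb

VAL = 0xcb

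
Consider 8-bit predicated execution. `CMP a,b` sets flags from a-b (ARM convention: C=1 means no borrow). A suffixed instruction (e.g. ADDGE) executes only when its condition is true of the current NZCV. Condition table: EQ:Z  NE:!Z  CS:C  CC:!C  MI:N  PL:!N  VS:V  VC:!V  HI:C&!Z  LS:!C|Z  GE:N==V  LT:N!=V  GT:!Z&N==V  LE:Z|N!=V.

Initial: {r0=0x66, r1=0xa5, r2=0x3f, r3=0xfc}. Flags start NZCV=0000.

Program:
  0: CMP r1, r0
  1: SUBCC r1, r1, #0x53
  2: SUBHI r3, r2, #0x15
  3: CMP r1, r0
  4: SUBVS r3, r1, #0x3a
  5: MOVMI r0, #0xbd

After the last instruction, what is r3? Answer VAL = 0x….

VAL = 0x6b

[0] flags=0011 → (cmp)
[1] flags=0011 CC?F → skip
[2] flags=0011 HI?T → r3=0x2a
[3] flags=0011 → (cmp)
[4] flags=0011 VS?T → r3=0x6b
[5] flags=0011 MI?F → skip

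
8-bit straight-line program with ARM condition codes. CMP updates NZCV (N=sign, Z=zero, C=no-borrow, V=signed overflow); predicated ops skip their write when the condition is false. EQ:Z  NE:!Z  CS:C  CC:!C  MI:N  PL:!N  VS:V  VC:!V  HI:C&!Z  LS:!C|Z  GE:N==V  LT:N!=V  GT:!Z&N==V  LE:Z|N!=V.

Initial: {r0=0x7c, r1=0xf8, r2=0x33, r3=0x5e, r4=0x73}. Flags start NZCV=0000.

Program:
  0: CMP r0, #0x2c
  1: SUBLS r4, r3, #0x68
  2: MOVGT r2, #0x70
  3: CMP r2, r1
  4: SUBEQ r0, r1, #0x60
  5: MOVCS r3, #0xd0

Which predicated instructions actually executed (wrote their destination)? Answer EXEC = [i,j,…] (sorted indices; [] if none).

[0] flags=0010 → (cmp)
[1] flags=0010 LS?F → skip
[2] flags=0010 GT?T → r2=0x70
[3] flags=0000 → (cmp)
[4] flags=0000 EQ?F → skip
[5] flags=0000 CS?F → skip

EXEC = [2]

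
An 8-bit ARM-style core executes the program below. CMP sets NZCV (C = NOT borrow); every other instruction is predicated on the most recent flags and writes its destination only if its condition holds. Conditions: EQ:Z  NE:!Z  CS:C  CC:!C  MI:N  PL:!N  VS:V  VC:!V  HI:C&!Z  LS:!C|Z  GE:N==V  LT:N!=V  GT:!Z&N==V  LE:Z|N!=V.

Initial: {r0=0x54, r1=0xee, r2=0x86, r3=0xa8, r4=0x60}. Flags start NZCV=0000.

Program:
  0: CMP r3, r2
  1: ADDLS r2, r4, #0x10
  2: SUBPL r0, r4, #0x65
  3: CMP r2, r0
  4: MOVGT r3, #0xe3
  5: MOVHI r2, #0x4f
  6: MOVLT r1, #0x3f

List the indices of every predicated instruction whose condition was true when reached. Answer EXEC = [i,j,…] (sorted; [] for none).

0: ✓ CMP  NZCV=0010
1: · ADDLS
2: ✓ SUBPL  r0←0xfb
3: ✓ CMP  NZCV=1000
4: · MOVGT
5: · MOVHI
6: ✓ MOVLT  r1←0x3f

EXEC = [2,6]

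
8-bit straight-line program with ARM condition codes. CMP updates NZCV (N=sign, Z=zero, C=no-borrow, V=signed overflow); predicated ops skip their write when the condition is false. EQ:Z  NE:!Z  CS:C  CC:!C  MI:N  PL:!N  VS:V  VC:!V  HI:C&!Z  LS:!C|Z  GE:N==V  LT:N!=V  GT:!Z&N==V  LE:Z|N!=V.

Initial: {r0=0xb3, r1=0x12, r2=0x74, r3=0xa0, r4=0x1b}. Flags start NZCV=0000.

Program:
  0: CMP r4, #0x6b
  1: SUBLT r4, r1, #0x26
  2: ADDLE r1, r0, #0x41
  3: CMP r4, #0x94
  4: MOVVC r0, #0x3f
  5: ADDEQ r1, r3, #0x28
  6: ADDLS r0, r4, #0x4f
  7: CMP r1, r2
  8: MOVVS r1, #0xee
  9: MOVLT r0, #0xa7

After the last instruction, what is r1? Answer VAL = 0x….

0: ✓ CMP  NZCV=1000
1: ✓ SUBLT  r4←0xec
2: ✓ ADDLE  r1←0xf4
3: ✓ CMP  NZCV=0010
4: ✓ MOVVC  r0←0x3f
5: · ADDEQ
6: · ADDLS
7: ✓ CMP  NZCV=1010
8: · MOVVS
9: ✓ MOVLT  r0←0xa7

VAL = 0xf4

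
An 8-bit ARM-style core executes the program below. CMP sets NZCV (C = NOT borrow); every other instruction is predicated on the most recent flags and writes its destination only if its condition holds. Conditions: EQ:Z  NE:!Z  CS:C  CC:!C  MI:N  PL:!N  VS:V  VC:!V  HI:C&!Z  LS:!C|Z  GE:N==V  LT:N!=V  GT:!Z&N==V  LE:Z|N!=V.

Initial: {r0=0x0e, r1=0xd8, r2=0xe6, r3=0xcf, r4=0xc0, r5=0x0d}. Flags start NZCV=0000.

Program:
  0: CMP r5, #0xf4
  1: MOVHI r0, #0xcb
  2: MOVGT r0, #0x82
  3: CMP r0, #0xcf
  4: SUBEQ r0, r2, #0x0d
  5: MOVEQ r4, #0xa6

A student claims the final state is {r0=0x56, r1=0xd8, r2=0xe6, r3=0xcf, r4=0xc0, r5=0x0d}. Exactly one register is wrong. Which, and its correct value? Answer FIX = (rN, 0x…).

FIX = (r0, 0x82)

[0] flags=0000 → (cmp)
[1] flags=0000 HI?F → skip
[2] flags=0000 GT?T → r0=0x82
[3] flags=1000 → (cmp)
[4] flags=1000 EQ?F → skip
[5] flags=1000 EQ?F → skip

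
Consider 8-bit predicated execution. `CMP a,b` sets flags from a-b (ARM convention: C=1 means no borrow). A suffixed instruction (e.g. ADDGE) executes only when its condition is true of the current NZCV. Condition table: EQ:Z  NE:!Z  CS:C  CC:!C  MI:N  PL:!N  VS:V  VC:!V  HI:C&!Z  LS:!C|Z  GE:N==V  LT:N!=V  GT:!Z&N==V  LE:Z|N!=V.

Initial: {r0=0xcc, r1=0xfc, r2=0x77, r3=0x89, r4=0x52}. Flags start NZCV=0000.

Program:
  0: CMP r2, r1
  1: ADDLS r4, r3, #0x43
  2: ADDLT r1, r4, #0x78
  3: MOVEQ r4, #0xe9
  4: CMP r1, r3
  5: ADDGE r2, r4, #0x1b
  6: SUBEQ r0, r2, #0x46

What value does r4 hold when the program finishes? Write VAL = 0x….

0: ✓ CMP  NZCV=0000
1: ✓ ADDLS  r4←0xcc
2: · ADDLT
3: · MOVEQ
4: ✓ CMP  NZCV=0010
5: ✓ ADDGE  r2←0xe7
6: · SUBEQ

VAL = 0xcc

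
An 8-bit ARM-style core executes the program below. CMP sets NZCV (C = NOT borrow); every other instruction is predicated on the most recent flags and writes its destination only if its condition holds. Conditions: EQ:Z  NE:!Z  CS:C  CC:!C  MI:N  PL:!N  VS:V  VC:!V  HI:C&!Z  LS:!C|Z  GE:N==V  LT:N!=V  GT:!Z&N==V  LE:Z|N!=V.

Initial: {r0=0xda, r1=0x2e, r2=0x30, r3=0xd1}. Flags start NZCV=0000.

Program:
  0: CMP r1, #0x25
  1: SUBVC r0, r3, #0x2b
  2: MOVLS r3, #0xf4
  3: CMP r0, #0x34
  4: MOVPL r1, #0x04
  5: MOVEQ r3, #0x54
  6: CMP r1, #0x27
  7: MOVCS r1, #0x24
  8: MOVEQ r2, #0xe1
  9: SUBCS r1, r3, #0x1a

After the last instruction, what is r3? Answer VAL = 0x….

[0] flags=0010 → (cmp)
[1] flags=0010 VC?T → r0=0xa6
[2] flags=0010 LS?F → skip
[3] flags=0011 → (cmp)
[4] flags=0011 PL?T → r1=0x04
[5] flags=0011 EQ?F → skip
[6] flags=1000 → (cmp)
[7] flags=1000 CS?F → skip
[8] flags=1000 EQ?F → skip
[9] flags=1000 CS?F → skip

VAL = 0xd1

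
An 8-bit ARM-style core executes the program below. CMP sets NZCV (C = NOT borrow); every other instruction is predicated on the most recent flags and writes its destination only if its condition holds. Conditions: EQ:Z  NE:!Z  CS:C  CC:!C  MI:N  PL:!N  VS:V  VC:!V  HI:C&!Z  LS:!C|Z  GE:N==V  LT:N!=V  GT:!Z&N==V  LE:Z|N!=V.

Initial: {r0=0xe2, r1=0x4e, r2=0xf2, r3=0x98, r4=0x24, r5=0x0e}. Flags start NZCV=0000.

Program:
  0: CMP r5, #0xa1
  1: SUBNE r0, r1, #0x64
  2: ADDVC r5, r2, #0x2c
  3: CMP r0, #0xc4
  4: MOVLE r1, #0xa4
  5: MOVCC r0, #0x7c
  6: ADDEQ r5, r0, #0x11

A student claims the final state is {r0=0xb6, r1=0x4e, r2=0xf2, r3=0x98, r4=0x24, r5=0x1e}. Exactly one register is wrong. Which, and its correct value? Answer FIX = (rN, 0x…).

0: ✓ CMP  NZCV=0000
1: ✓ SUBNE  r0←0xea
2: ✓ ADDVC  r5←0x1e
3: ✓ CMP  NZCV=0010
4: · MOVLE
5: · MOVCC
6: · ADDEQ

FIX = (r0, 0xea)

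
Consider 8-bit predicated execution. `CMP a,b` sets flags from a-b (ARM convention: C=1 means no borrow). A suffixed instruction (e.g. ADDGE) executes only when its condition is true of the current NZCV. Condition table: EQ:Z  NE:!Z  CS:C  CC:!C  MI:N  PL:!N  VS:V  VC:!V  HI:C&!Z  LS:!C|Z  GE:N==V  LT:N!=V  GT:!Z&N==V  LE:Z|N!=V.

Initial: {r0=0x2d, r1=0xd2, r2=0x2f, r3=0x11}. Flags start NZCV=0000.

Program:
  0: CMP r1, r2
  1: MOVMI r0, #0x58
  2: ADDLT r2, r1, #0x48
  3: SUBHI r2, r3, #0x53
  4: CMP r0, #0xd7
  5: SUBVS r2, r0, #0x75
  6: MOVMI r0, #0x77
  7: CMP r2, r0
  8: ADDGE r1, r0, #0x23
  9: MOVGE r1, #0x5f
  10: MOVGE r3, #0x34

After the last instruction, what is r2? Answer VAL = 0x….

VAL = 0xe3

[0] flags=1010 → (cmp)
[1] flags=1010 MI?T → r0=0x58
[2] flags=1010 LT?T → r2=0x1a
[3] flags=1010 HI?T → r2=0xbe
[4] flags=1001 → (cmp)
[5] flags=1001 VS?T → r2=0xe3
[6] flags=1001 MI?T → r0=0x77
[7] flags=0011 → (cmp)
[8] flags=0011 GE?F → skip
[9] flags=0011 GE?F → skip
[10] flags=0011 GE?F → skip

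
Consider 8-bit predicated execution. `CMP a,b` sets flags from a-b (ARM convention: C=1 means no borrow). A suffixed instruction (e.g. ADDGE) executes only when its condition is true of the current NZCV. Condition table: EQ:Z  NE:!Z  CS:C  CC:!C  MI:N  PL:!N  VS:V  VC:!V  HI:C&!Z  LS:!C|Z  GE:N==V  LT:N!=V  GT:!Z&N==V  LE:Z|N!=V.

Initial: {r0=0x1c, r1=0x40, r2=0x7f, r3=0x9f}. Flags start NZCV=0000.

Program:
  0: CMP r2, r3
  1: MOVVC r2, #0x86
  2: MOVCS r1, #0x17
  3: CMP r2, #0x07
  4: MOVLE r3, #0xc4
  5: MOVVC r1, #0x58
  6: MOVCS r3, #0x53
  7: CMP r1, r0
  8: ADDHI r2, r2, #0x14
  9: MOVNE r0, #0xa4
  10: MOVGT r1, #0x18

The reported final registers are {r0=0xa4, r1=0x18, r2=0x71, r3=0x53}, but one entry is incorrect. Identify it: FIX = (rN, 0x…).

0: ✓ CMP  NZCV=1001
1: · MOVVC
2: · MOVCS
3: ✓ CMP  NZCV=0010
4: · MOVLE
5: ✓ MOVVC  r1←0x58
6: ✓ MOVCS  r3←0x53
7: ✓ CMP  NZCV=0010
8: ✓ ADDHI  r2←0x93
9: ✓ MOVNE  r0←0xa4
10: ✓ MOVGT  r1←0x18

FIX = (r2, 0x93)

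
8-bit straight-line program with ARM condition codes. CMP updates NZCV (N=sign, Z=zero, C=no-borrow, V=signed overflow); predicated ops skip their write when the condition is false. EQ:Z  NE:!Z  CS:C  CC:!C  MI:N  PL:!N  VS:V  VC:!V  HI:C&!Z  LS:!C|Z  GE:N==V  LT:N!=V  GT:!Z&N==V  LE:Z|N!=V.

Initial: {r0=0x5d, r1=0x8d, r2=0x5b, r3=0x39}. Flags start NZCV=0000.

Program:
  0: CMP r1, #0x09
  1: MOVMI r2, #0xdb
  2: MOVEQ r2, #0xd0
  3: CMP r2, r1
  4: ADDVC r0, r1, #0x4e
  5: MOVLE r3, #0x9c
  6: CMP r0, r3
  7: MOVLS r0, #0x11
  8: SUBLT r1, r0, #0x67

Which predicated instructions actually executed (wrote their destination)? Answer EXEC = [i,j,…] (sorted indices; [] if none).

EXEC = [1,4,8]

[0] flags=1010 → (cmp)
[1] flags=1010 MI?T → r2=0xdb
[2] flags=1010 EQ?F → skip
[3] flags=0010 → (cmp)
[4] flags=0010 VC?T → r0=0xdb
[5] flags=0010 LE?F → skip
[6] flags=1010 → (cmp)
[7] flags=1010 LS?F → skip
[8] flags=1010 LT?T → r1=0x74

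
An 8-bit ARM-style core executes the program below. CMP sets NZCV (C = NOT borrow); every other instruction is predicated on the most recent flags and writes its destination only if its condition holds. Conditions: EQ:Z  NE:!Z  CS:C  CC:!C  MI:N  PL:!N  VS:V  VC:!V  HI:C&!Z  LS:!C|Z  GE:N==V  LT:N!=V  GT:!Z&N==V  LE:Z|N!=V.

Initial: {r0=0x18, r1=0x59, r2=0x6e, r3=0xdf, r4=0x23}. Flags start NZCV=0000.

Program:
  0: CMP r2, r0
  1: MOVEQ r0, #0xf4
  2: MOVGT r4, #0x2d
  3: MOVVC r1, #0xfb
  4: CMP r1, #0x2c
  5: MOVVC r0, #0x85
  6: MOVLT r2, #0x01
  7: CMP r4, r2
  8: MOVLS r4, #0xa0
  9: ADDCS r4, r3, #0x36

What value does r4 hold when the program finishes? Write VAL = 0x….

0: ✓ CMP  NZCV=0010
1: · MOVEQ
2: ✓ MOVGT  r4←0x2d
3: ✓ MOVVC  r1←0xfb
4: ✓ CMP  NZCV=1010
5: ✓ MOVVC  r0←0x85
6: ✓ MOVLT  r2←0x01
7: ✓ CMP  NZCV=0010
8: · MOVLS
9: ✓ ADDCS  r4←0x15

VAL = 0x15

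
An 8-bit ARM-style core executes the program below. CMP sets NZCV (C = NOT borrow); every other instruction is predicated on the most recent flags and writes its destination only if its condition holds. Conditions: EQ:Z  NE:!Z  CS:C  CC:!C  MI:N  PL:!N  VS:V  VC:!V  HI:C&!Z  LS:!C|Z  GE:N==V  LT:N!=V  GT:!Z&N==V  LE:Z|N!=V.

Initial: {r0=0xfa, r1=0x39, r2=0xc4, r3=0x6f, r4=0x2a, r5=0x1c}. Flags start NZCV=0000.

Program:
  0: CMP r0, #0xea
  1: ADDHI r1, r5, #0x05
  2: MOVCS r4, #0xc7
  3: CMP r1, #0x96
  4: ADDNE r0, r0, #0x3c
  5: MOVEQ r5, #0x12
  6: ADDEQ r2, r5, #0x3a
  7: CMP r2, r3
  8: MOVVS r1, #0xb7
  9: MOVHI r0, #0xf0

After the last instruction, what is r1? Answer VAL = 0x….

0: ✓ CMP  NZCV=0010
1: ✓ ADDHI  r1←0x21
2: ✓ MOVCS  r4←0xc7
3: ✓ CMP  NZCV=1001
4: ✓ ADDNE  r0←0x36
5: · MOVEQ
6: · ADDEQ
7: ✓ CMP  NZCV=0011
8: ✓ MOVVS  r1←0xb7
9: ✓ MOVHI  r0←0xf0

VAL = 0xb7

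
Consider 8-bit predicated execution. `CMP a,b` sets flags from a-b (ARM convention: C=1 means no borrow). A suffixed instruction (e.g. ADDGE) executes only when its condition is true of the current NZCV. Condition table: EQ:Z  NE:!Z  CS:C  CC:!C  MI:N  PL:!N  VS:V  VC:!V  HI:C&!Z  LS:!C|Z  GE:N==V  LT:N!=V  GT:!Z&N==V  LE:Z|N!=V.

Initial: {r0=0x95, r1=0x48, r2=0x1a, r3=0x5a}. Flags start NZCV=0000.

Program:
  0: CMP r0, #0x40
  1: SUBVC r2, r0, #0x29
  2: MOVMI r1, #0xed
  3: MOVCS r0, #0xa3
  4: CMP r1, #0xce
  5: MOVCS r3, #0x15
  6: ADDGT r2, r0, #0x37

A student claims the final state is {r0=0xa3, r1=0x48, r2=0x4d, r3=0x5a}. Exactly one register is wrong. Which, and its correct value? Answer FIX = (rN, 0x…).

[0] flags=0011 → (cmp)
[1] flags=0011 VC?F → skip
[2] flags=0011 MI?F → skip
[3] flags=0011 CS?T → r0=0xa3
[4] flags=0000 → (cmp)
[5] flags=0000 CS?F → skip
[6] flags=0000 GT?T → r2=0xda

FIX = (r2, 0xda)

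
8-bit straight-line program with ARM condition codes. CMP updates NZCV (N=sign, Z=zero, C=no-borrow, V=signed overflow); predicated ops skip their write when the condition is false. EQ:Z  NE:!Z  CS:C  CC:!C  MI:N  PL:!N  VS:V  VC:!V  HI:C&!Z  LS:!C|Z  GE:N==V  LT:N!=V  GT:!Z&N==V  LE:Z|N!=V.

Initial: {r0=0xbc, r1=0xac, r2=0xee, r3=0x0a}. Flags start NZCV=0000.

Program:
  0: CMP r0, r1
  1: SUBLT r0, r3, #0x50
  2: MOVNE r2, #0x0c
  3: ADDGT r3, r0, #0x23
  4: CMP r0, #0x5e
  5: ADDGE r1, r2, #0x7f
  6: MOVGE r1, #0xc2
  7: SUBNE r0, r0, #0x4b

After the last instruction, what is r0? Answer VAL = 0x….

0: ✓ CMP  NZCV=0010
1: · SUBLT
2: ✓ MOVNE  r2←0x0c
3: ✓ ADDGT  r3←0xdf
4: ✓ CMP  NZCV=0011
5: · ADDGE
6: · MOVGE
7: ✓ SUBNE  r0←0x71

VAL = 0x71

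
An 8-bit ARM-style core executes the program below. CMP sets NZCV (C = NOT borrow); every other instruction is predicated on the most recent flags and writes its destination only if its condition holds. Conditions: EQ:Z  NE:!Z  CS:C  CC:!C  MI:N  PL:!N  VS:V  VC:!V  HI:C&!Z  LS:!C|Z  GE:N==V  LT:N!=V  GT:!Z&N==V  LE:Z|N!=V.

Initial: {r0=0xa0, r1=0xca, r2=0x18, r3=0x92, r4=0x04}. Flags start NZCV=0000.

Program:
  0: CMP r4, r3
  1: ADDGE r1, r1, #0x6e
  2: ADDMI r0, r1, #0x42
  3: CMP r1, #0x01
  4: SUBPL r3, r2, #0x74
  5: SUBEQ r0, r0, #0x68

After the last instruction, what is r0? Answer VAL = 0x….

[0] flags=0000 → (cmp)
[1] flags=0000 GE?T → r1=0x38
[2] flags=0000 MI?F → skip
[3] flags=0010 → (cmp)
[4] flags=0010 PL?T → r3=0xa4
[5] flags=0010 EQ?F → skip

VAL = 0xa0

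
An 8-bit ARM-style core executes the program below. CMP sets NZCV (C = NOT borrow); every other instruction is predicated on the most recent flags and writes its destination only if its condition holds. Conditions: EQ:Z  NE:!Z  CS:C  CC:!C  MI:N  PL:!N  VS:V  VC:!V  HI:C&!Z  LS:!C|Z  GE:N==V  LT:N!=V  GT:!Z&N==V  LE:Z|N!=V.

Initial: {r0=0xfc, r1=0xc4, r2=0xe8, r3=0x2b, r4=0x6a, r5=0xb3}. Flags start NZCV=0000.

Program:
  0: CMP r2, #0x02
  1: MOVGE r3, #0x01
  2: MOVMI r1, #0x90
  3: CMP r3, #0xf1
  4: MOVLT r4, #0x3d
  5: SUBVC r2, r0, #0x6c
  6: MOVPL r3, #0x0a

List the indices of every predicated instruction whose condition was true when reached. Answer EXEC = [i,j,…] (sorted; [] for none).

EXEC = [2,5,6]

0: ✓ CMP  NZCV=1010
1: · MOVGE
2: ✓ MOVMI  r1←0x90
3: ✓ CMP  NZCV=0000
4: · MOVLT
5: ✓ SUBVC  r2←0x90
6: ✓ MOVPL  r3←0x0a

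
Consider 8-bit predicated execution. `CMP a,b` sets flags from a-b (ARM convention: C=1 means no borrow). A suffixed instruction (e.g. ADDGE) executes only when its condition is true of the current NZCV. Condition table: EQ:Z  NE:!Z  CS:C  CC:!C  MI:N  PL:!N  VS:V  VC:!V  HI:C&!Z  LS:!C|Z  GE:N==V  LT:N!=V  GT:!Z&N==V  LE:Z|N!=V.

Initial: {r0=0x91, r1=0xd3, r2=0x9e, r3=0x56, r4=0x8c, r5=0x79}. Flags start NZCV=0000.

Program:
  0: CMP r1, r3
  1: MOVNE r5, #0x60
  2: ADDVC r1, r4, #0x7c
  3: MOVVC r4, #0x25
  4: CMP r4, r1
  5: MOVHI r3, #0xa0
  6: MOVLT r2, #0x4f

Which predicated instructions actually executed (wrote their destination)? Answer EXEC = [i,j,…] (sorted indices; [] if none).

EXEC = [1,6]

0: ✓ CMP  NZCV=0011
1: ✓ MOVNE  r5←0x60
2: · ADDVC
3: · MOVVC
4: ✓ CMP  NZCV=1000
5: · MOVHI
6: ✓ MOVLT  r2←0x4f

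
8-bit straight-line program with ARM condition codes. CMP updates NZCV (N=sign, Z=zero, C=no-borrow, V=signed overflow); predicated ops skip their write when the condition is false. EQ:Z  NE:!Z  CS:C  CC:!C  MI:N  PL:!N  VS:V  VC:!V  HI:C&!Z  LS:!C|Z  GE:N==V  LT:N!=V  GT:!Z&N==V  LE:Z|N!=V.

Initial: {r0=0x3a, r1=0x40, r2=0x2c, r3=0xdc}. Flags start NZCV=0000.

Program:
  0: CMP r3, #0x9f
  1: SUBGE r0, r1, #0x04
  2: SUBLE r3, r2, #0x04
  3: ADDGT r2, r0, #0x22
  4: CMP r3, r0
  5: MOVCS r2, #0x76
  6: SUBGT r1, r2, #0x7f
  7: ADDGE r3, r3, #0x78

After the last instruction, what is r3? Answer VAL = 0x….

[0] flags=0010 → (cmp)
[1] flags=0010 GE?T → r0=0x3c
[2] flags=0010 LE?F → skip
[3] flags=0010 GT?T → r2=0x5e
[4] flags=1010 → (cmp)
[5] flags=1010 CS?T → r2=0x76
[6] flags=1010 GT?F → skip
[7] flags=1010 GE?F → skip

VAL = 0xdc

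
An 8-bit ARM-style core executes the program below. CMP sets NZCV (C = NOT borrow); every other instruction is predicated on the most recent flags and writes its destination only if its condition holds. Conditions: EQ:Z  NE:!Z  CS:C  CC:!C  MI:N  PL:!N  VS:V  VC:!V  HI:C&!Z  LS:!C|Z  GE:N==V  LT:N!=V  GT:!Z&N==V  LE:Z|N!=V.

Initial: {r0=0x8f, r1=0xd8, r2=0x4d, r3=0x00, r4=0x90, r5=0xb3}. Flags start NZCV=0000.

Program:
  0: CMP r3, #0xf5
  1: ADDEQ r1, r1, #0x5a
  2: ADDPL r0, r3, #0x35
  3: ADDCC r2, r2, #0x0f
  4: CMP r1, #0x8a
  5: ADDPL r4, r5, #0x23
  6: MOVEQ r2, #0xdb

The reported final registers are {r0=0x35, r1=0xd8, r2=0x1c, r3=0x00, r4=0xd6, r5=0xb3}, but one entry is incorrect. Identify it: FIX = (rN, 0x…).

[0] flags=0000 → (cmp)
[1] flags=0000 EQ?F → skip
[2] flags=0000 PL?T → r0=0x35
[3] flags=0000 CC?T → r2=0x5c
[4] flags=0010 → (cmp)
[5] flags=0010 PL?T → r4=0xd6
[6] flags=0010 EQ?F → skip

FIX = (r2, 0x5c)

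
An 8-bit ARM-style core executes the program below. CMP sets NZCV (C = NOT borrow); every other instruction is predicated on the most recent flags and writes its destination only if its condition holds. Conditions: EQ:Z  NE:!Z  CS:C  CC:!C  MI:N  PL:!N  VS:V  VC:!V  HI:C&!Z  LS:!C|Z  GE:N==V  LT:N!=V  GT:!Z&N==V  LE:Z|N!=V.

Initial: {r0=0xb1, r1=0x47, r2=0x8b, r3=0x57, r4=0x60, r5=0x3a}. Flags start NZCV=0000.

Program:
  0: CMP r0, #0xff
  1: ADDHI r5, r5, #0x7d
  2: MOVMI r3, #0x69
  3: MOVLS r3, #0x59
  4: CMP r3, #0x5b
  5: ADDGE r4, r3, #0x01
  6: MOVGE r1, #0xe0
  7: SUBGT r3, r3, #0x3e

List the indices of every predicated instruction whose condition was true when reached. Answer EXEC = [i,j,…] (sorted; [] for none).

[0] flags=1000 → (cmp)
[1] flags=1000 HI?F → skip
[2] flags=1000 MI?T → r3=0x69
[3] flags=1000 LS?T → r3=0x59
[4] flags=1000 → (cmp)
[5] flags=1000 GE?F → skip
[6] flags=1000 GE?F → skip
[7] flags=1000 GT?F → skip

EXEC = [2,3]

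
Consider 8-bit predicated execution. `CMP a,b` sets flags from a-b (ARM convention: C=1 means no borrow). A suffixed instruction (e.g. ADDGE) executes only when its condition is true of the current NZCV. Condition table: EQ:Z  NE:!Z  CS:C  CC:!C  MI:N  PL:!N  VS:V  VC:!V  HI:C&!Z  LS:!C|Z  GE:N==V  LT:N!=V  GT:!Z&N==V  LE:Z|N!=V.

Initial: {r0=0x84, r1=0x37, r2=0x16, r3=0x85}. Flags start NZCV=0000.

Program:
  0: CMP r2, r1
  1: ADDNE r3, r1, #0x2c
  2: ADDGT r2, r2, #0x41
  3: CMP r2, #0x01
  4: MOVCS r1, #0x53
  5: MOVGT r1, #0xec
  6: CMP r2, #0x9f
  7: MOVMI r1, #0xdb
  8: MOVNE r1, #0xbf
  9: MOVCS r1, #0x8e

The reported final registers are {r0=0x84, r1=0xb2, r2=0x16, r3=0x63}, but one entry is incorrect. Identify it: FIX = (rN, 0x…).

FIX = (r1, 0xbf)

[0] flags=1000 → (cmp)
[1] flags=1000 NE?T → r3=0x63
[2] flags=1000 GT?F → skip
[3] flags=0010 → (cmp)
[4] flags=0010 CS?T → r1=0x53
[5] flags=0010 GT?T → r1=0xec
[6] flags=0000 → (cmp)
[7] flags=0000 MI?F → skip
[8] flags=0000 NE?T → r1=0xbf
[9] flags=0000 CS?F → skip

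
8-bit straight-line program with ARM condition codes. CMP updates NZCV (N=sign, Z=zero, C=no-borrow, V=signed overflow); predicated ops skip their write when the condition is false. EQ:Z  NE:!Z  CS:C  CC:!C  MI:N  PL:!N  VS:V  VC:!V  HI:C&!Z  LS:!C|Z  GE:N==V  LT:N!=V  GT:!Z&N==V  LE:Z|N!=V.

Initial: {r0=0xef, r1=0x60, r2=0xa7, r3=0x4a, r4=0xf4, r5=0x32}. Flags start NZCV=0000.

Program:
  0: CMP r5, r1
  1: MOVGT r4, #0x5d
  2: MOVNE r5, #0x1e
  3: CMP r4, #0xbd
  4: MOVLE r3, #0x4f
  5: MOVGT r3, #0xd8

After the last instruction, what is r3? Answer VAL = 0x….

VAL = 0xd8

[0] flags=1000 → (cmp)
[1] flags=1000 GT?F → skip
[2] flags=1000 NE?T → r5=0x1e
[3] flags=0010 → (cmp)
[4] flags=0010 LE?F → skip
[5] flags=0010 GT?T → r3=0xd8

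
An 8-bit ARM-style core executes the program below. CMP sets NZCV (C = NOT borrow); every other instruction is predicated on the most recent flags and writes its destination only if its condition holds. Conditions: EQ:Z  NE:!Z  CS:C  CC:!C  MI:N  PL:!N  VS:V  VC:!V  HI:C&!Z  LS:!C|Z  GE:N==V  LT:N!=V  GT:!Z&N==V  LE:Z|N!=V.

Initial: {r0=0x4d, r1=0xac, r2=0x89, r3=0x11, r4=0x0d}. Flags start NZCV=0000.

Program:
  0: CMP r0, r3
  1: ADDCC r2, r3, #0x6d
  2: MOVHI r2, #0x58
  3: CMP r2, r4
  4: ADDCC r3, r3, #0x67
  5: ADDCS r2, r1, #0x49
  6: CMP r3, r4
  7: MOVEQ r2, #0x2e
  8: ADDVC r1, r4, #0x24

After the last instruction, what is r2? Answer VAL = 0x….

VAL = 0xf5

[0] flags=0010 → (cmp)
[1] flags=0010 CC?F → skip
[2] flags=0010 HI?T → r2=0x58
[3] flags=0010 → (cmp)
[4] flags=0010 CC?F → skip
[5] flags=0010 CS?T → r2=0xf5
[6] flags=0010 → (cmp)
[7] flags=0010 EQ?F → skip
[8] flags=0010 VC?T → r1=0x31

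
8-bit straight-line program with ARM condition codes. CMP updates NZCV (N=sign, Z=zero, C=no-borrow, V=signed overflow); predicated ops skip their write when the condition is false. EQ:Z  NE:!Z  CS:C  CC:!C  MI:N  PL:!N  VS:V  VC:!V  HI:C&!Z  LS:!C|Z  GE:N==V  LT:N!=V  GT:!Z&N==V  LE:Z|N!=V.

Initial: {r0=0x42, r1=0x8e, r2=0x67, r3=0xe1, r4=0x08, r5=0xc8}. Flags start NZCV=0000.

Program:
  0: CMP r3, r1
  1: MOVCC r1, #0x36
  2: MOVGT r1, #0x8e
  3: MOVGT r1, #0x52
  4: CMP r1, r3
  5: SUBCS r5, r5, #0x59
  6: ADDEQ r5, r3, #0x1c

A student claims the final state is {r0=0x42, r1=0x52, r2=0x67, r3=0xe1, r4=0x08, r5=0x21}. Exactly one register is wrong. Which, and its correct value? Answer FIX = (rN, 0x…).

FIX = (r5, 0xc8)

0: ✓ CMP  NZCV=0010
1: · MOVCC
2: ✓ MOVGT  r1←0x8e
3: ✓ MOVGT  r1←0x52
4: ✓ CMP  NZCV=0000
5: · SUBCS
6: · ADDEQ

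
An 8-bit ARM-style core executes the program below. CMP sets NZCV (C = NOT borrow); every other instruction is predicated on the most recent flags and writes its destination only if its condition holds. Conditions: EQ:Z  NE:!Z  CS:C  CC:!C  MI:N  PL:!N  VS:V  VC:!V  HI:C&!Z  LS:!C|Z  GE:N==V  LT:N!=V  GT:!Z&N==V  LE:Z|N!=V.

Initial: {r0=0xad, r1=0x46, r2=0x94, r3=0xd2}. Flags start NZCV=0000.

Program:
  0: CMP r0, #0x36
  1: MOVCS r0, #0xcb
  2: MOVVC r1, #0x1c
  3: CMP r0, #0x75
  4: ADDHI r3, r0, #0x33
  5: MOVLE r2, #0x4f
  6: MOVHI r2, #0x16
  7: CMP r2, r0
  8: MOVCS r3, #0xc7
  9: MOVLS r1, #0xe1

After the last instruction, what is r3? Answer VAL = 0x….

VAL = 0xfe

[0] flags=0011 → (cmp)
[1] flags=0011 CS?T → r0=0xcb
[2] flags=0011 VC?F → skip
[3] flags=0011 → (cmp)
[4] flags=0011 HI?T → r3=0xfe
[5] flags=0011 LE?T → r2=0x4f
[6] flags=0011 HI?T → r2=0x16
[7] flags=0000 → (cmp)
[8] flags=0000 CS?F → skip
[9] flags=0000 LS?T → r1=0xe1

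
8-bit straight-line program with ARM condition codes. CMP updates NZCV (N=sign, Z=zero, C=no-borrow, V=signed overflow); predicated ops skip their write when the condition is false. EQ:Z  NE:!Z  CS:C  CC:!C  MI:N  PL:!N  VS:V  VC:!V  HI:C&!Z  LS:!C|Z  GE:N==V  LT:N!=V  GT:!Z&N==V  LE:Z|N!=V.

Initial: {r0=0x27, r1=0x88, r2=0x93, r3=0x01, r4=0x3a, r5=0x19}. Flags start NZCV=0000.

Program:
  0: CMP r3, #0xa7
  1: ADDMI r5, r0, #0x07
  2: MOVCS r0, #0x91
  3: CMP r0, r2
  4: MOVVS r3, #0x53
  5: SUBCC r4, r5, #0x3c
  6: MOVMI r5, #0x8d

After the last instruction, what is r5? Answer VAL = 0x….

VAL = 0x8d

0: ✓ CMP  NZCV=0000
1: · ADDMI
2: · MOVCS
3: ✓ CMP  NZCV=1001
4: ✓ MOVVS  r3←0x53
5: ✓ SUBCC  r4←0xdd
6: ✓ MOVMI  r5←0x8d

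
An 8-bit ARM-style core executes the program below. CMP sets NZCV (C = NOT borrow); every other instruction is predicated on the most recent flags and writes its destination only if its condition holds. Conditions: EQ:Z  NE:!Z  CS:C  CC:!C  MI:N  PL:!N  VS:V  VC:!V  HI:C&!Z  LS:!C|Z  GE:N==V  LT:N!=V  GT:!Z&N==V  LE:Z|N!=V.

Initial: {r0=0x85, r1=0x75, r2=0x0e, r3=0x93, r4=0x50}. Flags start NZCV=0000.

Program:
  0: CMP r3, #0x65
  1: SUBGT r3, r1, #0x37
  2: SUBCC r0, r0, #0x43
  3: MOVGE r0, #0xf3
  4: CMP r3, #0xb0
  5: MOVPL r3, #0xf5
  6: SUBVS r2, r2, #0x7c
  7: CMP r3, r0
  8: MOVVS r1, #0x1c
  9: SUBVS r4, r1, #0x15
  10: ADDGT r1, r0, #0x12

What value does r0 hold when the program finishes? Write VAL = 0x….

0: ✓ CMP  NZCV=0011
1: · SUBGT
2: · SUBCC
3: · MOVGE
4: ✓ CMP  NZCV=1000
5: · MOVPL
6: · SUBVS
7: ✓ CMP  NZCV=0010
8: · MOVVS
9: · SUBVS
10: ✓ ADDGT  r1←0x97

VAL = 0x85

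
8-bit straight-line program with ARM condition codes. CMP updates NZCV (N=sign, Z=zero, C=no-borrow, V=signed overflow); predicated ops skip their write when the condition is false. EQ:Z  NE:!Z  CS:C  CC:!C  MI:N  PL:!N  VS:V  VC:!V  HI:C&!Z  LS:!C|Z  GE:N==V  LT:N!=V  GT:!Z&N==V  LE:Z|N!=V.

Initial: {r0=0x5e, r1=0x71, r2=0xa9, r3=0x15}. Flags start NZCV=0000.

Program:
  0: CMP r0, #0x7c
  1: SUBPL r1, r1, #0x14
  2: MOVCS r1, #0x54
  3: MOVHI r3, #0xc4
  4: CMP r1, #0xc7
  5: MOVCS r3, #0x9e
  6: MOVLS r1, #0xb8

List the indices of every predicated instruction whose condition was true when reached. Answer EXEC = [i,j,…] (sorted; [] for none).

EXEC = [6]

0: ✓ CMP  NZCV=1000
1: · SUBPL
2: · MOVCS
3: · MOVHI
4: ✓ CMP  NZCV=1001
5: · MOVCS
6: ✓ MOVLS  r1←0xb8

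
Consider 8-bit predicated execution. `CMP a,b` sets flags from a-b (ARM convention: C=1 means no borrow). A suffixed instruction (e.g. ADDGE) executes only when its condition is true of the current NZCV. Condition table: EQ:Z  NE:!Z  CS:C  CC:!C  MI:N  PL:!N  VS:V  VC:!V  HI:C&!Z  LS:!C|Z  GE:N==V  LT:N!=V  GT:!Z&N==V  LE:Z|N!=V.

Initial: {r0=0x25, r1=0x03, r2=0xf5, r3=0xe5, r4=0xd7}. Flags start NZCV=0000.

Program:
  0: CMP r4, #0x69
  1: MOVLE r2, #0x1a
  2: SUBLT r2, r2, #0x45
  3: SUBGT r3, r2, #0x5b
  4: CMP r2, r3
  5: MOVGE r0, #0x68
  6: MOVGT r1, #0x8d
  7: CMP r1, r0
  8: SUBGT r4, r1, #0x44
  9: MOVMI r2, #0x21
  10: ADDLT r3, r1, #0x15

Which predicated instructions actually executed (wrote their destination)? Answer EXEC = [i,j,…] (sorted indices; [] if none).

0: ✓ CMP  NZCV=0011
1: ✓ MOVLE  r2←0x1a
2: ✓ SUBLT  r2←0xd5
3: · SUBGT
4: ✓ CMP  NZCV=1000
5: · MOVGE
6: · MOVGT
7: ✓ CMP  NZCV=1000
8: · SUBGT
9: ✓ MOVMI  r2←0x21
10: ✓ ADDLT  r3←0x18

EXEC = [1,2,9,10]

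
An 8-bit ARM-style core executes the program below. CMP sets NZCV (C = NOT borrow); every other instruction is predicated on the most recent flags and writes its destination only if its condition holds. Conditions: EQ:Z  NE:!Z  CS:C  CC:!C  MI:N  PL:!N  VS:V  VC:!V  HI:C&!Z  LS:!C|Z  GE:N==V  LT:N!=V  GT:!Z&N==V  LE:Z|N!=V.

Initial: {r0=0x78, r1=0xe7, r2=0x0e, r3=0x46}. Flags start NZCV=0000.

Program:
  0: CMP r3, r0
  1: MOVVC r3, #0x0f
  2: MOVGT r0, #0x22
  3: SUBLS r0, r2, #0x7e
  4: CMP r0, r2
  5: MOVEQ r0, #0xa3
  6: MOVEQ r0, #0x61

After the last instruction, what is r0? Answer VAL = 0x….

0: ✓ CMP  NZCV=1000
1: ✓ MOVVC  r3←0x0f
2: · MOVGT
3: ✓ SUBLS  r0←0x90
4: ✓ CMP  NZCV=1010
5: · MOVEQ
6: · MOVEQ

VAL = 0x90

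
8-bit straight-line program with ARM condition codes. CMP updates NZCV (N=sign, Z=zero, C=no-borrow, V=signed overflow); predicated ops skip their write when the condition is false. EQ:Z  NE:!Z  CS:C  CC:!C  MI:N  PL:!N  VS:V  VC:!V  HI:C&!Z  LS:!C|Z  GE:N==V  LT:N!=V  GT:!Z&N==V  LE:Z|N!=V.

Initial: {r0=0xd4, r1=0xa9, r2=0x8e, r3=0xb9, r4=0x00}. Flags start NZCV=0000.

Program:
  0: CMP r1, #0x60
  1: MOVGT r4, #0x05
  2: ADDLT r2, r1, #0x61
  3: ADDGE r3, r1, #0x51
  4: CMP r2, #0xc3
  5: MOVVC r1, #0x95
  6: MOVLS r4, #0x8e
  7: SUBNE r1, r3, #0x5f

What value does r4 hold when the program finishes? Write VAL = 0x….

0: ✓ CMP  NZCV=0011
1: · MOVGT
2: ✓ ADDLT  r2←0x0a
3: · ADDGE
4: ✓ CMP  NZCV=0000
5: ✓ MOVVC  r1←0x95
6: ✓ MOVLS  r4←0x8e
7: ✓ SUBNE  r1←0x5a

VAL = 0x8e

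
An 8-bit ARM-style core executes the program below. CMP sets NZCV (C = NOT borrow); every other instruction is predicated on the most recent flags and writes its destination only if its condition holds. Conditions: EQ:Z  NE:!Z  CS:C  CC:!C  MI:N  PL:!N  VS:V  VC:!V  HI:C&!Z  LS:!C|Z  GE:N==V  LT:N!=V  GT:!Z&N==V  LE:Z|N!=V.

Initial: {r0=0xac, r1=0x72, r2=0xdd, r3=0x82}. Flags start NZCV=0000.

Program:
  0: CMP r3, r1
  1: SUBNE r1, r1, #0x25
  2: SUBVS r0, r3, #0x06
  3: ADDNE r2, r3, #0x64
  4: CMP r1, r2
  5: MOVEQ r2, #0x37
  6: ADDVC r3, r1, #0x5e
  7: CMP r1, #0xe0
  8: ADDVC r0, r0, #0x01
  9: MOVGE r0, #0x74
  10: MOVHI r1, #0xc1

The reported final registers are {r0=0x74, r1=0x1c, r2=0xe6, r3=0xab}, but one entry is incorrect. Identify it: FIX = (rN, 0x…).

0: ✓ CMP  NZCV=0011
1: ✓ SUBNE  r1←0x4d
2: ✓ SUBVS  r0←0x7c
3: ✓ ADDNE  r2←0xe6
4: ✓ CMP  NZCV=0000
5: · MOVEQ
6: ✓ ADDVC  r3←0xab
7: ✓ CMP  NZCV=0000
8: ✓ ADDVC  r0←0x7d
9: ✓ MOVGE  r0←0x74
10: · MOVHI

FIX = (r1, 0x4d)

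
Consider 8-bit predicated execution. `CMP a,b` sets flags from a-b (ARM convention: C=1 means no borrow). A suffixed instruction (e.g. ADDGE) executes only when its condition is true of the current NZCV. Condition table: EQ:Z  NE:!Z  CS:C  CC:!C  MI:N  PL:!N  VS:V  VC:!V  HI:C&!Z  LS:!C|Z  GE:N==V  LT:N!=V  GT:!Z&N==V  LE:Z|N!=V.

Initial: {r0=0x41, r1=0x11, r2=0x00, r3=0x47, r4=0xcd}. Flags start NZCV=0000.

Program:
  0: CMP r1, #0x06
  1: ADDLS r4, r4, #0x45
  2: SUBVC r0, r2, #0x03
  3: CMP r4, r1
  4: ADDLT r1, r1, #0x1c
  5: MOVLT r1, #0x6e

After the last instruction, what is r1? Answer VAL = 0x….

0: ✓ CMP  NZCV=0010
1: · ADDLS
2: ✓ SUBVC  r0←0xfd
3: ✓ CMP  NZCV=1010
4: ✓ ADDLT  r1←0x2d
5: ✓ MOVLT  r1←0x6e

VAL = 0x6e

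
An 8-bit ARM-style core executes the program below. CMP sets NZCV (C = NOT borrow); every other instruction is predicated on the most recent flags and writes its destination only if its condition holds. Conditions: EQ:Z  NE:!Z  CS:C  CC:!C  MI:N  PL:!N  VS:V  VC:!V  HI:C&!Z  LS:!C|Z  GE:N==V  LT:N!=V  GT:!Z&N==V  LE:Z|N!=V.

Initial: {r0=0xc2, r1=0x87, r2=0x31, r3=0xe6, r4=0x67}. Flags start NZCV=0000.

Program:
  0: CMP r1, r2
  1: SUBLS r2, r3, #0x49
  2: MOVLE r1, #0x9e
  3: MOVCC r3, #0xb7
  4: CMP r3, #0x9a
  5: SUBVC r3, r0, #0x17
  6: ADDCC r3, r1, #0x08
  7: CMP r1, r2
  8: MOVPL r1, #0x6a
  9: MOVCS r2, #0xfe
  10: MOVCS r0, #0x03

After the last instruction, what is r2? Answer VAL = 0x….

VAL = 0xfe

[0] flags=0011 → (cmp)
[1] flags=0011 LS?F → skip
[2] flags=0011 LE?T → r1=0x9e
[3] flags=0011 CC?F → skip
[4] flags=0010 → (cmp)
[5] flags=0010 VC?T → r3=0xab
[6] flags=0010 CC?F → skip
[7] flags=0011 → (cmp)
[8] flags=0011 PL?T → r1=0x6a
[9] flags=0011 CS?T → r2=0xfe
[10] flags=0011 CS?T → r0=0x03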